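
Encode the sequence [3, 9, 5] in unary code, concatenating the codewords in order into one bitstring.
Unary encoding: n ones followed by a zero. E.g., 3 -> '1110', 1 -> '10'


Encode each number as n ones followed by a terminating 0:
  3 -> 1110 (4 bits)
  9 -> 1111111110 (10 bits)
  5 -> 111110 (6 bits)
Total length = 4 + 10 + 6 = 20 bits.

Unary([3, 9, 5]) = 11101111111110111110 (20 bits)


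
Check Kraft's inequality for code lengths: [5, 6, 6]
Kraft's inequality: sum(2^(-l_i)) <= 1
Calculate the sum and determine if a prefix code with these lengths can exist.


Sum = 2^(-5) + 2^(-6) + 2^(-6)
    = 0.03125 + 0.015625 + 0.015625
    = 4/64 = 0.0625
Since 0.0625 <= 1, Kraft's inequality IS satisfied.
A prefix code with these lengths CAN exist.

Kraft sum = 0.0625. Satisfied.


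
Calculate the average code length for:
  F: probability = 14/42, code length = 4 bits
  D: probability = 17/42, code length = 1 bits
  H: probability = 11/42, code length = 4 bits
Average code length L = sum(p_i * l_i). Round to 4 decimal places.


Weighted contributions p_i * l_i:
  F: (14/42) * 4 = 56/42
  D: (17/42) * 1 = 17/42
  H: (11/42) * 4 = 44/42
Sum = (56 + 17 + 44)/42 = 117/42

L = 117/42 = 2.7857 bits/symbol


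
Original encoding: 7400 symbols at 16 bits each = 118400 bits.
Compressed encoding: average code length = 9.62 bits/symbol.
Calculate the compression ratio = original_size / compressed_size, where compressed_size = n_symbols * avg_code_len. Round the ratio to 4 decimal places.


original_size = n_symbols * orig_bits = 7400 * 16 = 118400 bits
compressed_size = n_symbols * avg_code_len = 7400 * 9.62 = 71188.0 bits
ratio = original_size / compressed_size = 118400 / 71188.0 = 1.6632

Compression ratio = 1.6632


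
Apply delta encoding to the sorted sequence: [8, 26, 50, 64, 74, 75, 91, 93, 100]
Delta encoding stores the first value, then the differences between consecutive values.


First value: 8
Deltas:
  26 - 8 = 18
  50 - 26 = 24
  64 - 50 = 14
  74 - 64 = 10
  75 - 74 = 1
  91 - 75 = 16
  93 - 91 = 2
  100 - 93 = 7


Delta encoded: [8, 18, 24, 14, 10, 1, 16, 2, 7]


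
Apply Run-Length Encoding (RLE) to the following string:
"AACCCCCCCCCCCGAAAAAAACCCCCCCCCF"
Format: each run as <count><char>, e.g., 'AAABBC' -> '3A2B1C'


Scanning runs left to right:
  i=0: run of 'A' x 2 -> '2A'
  i=2: run of 'C' x 11 -> '11C'
  i=13: run of 'G' x 1 -> '1G'
  i=14: run of 'A' x 7 -> '7A'
  i=21: run of 'C' x 9 -> '9C'
  i=30: run of 'F' x 1 -> '1F'

RLE = 2A11C1G7A9C1F


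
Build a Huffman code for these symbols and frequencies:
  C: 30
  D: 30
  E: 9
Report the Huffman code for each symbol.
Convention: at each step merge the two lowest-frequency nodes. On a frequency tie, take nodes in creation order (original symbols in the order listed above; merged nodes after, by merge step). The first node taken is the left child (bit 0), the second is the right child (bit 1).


Huffman tree construction:
Step 1: Merge E(9) + C(30) = 39
Step 2: Merge D(30) + (E+C)(39) = 69
Read each symbol's code off the tree from the root (left child = 0, right child = 1).

Codes:
  C: 11 (length 2)
  D: 0 (length 1)
  E: 10 (length 2)
Average code length: 108/69 = 1.5652 bits/symbol


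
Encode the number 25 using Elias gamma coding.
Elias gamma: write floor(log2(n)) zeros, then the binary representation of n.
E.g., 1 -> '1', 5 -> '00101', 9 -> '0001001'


num_bits = floor(log2(25)) + 1 = 5
leading_zeros = num_bits - 1 = 4
binary(25) = 11001

Elias gamma(25) = '0000' + '11001' = 000011001 (9 bits)


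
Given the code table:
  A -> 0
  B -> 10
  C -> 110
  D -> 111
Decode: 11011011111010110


Decoding:
110 -> C
110 -> C
111 -> D
110 -> C
10 -> B
110 -> C


Result: CCDCBC


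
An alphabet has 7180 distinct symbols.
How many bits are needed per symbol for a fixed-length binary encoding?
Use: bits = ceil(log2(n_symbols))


log2(7180) = 12.8098
Bracket: 2^12 = 4096 < 7180 <= 2^13 = 8192
So ceil(log2(7180)) = 13

bits = ceil(log2(7180)) = ceil(12.8098) = 13 bits


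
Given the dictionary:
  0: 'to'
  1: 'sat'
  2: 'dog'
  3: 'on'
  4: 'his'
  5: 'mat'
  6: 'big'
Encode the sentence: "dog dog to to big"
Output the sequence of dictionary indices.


Look up each word in the dictionary:
  'dog' -> 2
  'dog' -> 2
  'to' -> 0
  'to' -> 0
  'big' -> 6

Encoded: [2, 2, 0, 0, 6]


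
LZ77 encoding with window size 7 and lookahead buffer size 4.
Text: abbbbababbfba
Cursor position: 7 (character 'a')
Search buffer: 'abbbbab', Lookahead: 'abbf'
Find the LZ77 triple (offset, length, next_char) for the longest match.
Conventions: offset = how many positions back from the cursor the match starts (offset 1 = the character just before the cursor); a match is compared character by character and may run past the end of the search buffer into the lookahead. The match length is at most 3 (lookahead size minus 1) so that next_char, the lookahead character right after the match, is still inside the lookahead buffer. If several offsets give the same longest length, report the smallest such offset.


Try each offset into the search buffer:
  offset=1 (pos 6, char 'b'): match length 0
  offset=2 (pos 5, char 'a'): match length 2
  offset=3 (pos 4, char 'b'): match length 0
  offset=4 (pos 3, char 'b'): match length 0
  offset=5 (pos 2, char 'b'): match length 0
  offset=6 (pos 1, char 'b'): match length 0
  offset=7 (pos 0, char 'a'): match length 3
Longest match has length 3 at offset 7.
next_char = character at position 7 + 3 = 10 -> 'f'

Best match: offset=7, length=3 (matching 'abb' starting at position 0)
LZ77 triple: (7, 3, 'f')


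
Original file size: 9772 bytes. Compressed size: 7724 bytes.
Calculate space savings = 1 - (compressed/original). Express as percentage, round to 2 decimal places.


ratio = compressed/original = 7724/9772 = 0.790422
savings = 1 - ratio = 1 - 0.790422 = 0.209578
as a percentage: 0.209578 * 100 = 20.96%

Space savings = 1 - 7724/9772 = 20.96%


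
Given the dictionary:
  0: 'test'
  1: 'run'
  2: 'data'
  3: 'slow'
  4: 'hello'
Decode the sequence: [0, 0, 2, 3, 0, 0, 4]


Look up each index in the dictionary:
  0 -> 'test'
  0 -> 'test'
  2 -> 'data'
  3 -> 'slow'
  0 -> 'test'
  0 -> 'test'
  4 -> 'hello'

Decoded: "test test data slow test test hello"


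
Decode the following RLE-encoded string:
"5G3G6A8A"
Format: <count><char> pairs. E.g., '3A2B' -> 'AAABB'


Expanding each <count><char> pair:
  5G -> 'GGGGG'
  3G -> 'GGG'
  6A -> 'AAAAAA'
  8A -> 'AAAAAAAA'

Decoded = GGGGGGGGAAAAAAAAAAAAAA


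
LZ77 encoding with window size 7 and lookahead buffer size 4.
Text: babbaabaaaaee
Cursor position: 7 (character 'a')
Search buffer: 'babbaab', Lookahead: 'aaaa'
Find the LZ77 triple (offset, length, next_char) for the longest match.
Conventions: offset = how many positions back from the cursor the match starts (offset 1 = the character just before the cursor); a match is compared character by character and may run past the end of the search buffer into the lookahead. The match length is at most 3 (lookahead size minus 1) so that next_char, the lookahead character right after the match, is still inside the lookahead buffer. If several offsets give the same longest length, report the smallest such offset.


Try each offset into the search buffer:
  offset=1 (pos 6, char 'b'): match length 0
  offset=2 (pos 5, char 'a'): match length 1
  offset=3 (pos 4, char 'a'): match length 2
  offset=4 (pos 3, char 'b'): match length 0
  offset=5 (pos 2, char 'b'): match length 0
  offset=6 (pos 1, char 'a'): match length 1
  offset=7 (pos 0, char 'b'): match length 0
Longest match has length 2 at offset 3.
next_char = character at position 7 + 2 = 9 -> 'a'

Best match: offset=3, length=2 (matching 'aa' starting at position 4)
LZ77 triple: (3, 2, 'a')


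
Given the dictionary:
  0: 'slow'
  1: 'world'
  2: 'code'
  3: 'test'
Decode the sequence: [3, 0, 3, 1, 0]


Look up each index in the dictionary:
  3 -> 'test'
  0 -> 'slow'
  3 -> 'test'
  1 -> 'world'
  0 -> 'slow'

Decoded: "test slow test world slow"


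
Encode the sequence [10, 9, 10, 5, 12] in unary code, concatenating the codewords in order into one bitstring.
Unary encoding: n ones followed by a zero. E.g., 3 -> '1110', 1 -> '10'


Encode each number as n ones followed by a terminating 0:
  10 -> 11111111110 (11 bits)
  9 -> 1111111110 (10 bits)
  10 -> 11111111110 (11 bits)
  5 -> 111110 (6 bits)
  12 -> 1111111111110 (13 bits)
Total length = 11 + 10 + 11 + 6 + 13 = 51 bits.

Unary([10, 9, 10, 5, 12]) = 111111111101111111110111111111101111101111111111110 (51 bits)


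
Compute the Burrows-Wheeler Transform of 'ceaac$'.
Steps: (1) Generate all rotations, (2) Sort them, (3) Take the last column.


Rotations (sorted):
  0: $ceaac -> last char: c
  1: aac$ce -> last char: e
  2: ac$cea -> last char: a
  3: c$ceaa -> last char: a
  4: ceaac$ -> last char: $
  5: eaac$c -> last char: c


BWT = ceaa$c


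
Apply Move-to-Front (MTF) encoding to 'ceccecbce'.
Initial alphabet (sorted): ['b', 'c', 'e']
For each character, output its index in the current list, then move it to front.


MTF encoding:
'c': index 1 in ['b', 'c', 'e'] -> ['c', 'b', 'e']
'e': index 2 in ['c', 'b', 'e'] -> ['e', 'c', 'b']
'c': index 1 in ['e', 'c', 'b'] -> ['c', 'e', 'b']
'c': index 0 in ['c', 'e', 'b'] -> ['c', 'e', 'b']
'e': index 1 in ['c', 'e', 'b'] -> ['e', 'c', 'b']
'c': index 1 in ['e', 'c', 'b'] -> ['c', 'e', 'b']
'b': index 2 in ['c', 'e', 'b'] -> ['b', 'c', 'e']
'c': index 1 in ['b', 'c', 'e'] -> ['c', 'b', 'e']
'e': index 2 in ['c', 'b', 'e'] -> ['e', 'c', 'b']


Output: [1, 2, 1, 0, 1, 1, 2, 1, 2]


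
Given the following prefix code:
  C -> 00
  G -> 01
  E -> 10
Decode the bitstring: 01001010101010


Decoding step by step:
Bits 01 -> G
Bits 00 -> C
Bits 10 -> E
Bits 10 -> E
Bits 10 -> E
Bits 10 -> E
Bits 10 -> E


Decoded message: GCEEEEE


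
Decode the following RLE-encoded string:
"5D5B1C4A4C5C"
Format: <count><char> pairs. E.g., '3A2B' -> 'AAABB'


Expanding each <count><char> pair:
  5D -> 'DDDDD'
  5B -> 'BBBBB'
  1C -> 'C'
  4A -> 'AAAA'
  4C -> 'CCCC'
  5C -> 'CCCCC'

Decoded = DDDDDBBBBBCAAAACCCCCCCCC


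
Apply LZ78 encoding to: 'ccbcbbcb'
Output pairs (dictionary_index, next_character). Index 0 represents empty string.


LZ78 encoding steps:
Dictionary: {0: ''}
Step 1: w='' (idx 0), next='c' -> output (0, 'c'), add 'c' as idx 1
Step 2: w='c' (idx 1), next='b' -> output (1, 'b'), add 'cb' as idx 2
Step 3: w='cb' (idx 2), next='b' -> output (2, 'b'), add 'cbb' as idx 3
Step 4: w='cb' (idx 2), end of input -> output (2, '')


Encoded: [(0, 'c'), (1, 'b'), (2, 'b'), (2, '')]


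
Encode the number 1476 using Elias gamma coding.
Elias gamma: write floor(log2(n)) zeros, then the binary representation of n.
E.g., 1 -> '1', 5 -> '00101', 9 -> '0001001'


num_bits = floor(log2(1476)) + 1 = 11
leading_zeros = num_bits - 1 = 10
binary(1476) = 10111000100

Elias gamma(1476) = '0000000000' + '10111000100' = 000000000010111000100 (21 bits)


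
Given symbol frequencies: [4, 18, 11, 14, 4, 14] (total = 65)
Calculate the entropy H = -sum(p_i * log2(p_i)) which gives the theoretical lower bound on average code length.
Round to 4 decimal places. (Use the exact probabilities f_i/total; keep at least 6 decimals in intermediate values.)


Per-symbol terms -p_i * log2(p_i) with p_i = f_i/65:
  p = 4/65 = 0.061538: log2(p) = -4.022368, -p*log2(p) = 0.247530
  p = 18/65 = 0.276923: log2(p) = -1.852443, -p*log2(p) = 0.512984
  p = 11/65 = 0.169231: log2(p) = -2.562936, -p*log2(p) = 0.433728
  p = 14/65 = 0.215385: log2(p) = -2.215013, -p*log2(p) = 0.477080
  p = 4/65 = 0.061538: log2(p) = -4.022368, -p*log2(p) = 0.247530
  p = 14/65 = 0.215385: log2(p) = -2.215013, -p*log2(p) = 0.477080
H = 0.247530 + 0.512984 + 0.433728 + 0.477080 + 0.247530 + 0.477080 = 2.395932

H = 2.3959 bits/symbol


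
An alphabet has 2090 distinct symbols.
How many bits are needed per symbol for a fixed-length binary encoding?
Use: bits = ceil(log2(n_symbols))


log2(2090) = 11.0293
Bracket: 2^11 = 2048 < 2090 <= 2^12 = 4096
So ceil(log2(2090)) = 12

bits = ceil(log2(2090)) = ceil(11.0293) = 12 bits


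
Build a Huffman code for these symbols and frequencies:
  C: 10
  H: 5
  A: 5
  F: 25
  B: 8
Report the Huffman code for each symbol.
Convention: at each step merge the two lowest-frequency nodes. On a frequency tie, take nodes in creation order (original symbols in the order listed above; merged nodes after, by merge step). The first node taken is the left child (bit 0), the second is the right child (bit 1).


Huffman tree construction:
Step 1: Merge H(5) + A(5) = 10
Step 2: Merge B(8) + C(10) = 18
Step 3: Merge (H+A)(10) + (B+C)(18) = 28
Step 4: Merge F(25) + ((H+A)+(B+C))(28) = 53
Read each symbol's code off the tree from the root (left child = 0, right child = 1).

Codes:
  C: 111 (length 3)
  H: 100 (length 3)
  A: 101 (length 3)
  F: 0 (length 1)
  B: 110 (length 3)
Average code length: 109/53 = 2.0566 bits/symbol


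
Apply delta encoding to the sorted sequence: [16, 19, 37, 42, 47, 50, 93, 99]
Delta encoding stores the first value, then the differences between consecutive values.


First value: 16
Deltas:
  19 - 16 = 3
  37 - 19 = 18
  42 - 37 = 5
  47 - 42 = 5
  50 - 47 = 3
  93 - 50 = 43
  99 - 93 = 6


Delta encoded: [16, 3, 18, 5, 5, 3, 43, 6]


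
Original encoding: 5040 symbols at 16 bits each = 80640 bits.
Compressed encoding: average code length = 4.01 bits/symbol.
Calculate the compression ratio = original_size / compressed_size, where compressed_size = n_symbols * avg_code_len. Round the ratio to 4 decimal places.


original_size = n_symbols * orig_bits = 5040 * 16 = 80640 bits
compressed_size = n_symbols * avg_code_len = 5040 * 4.01 = 20210.4 bits
ratio = original_size / compressed_size = 80640 / 20210.4 = 3.99

Compression ratio = 3.99


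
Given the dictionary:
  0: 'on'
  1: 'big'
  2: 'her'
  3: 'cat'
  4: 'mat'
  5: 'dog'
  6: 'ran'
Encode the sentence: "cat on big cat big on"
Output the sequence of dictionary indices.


Look up each word in the dictionary:
  'cat' -> 3
  'on' -> 0
  'big' -> 1
  'cat' -> 3
  'big' -> 1
  'on' -> 0

Encoded: [3, 0, 1, 3, 1, 0]


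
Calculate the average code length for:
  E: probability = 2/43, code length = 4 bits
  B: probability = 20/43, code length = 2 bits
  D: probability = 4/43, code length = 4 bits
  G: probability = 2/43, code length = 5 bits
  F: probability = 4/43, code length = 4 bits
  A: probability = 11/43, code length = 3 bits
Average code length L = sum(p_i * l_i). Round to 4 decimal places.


Weighted contributions p_i * l_i:
  E: (2/43) * 4 = 8/43
  B: (20/43) * 2 = 40/43
  D: (4/43) * 4 = 16/43
  G: (2/43) * 5 = 10/43
  F: (4/43) * 4 = 16/43
  A: (11/43) * 3 = 33/43
Sum = (8 + 40 + 16 + 10 + 16 + 33)/43 = 123/43

L = 123/43 = 2.8605 bits/symbol


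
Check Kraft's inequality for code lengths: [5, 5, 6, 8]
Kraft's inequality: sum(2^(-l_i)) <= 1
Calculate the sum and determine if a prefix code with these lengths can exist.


Sum = 2^(-5) + 2^(-5) + 2^(-6) + 2^(-8)
    = 0.03125 + 0.03125 + 0.015625 + 0.00390625
    = 21/256 = 0.08203125
Since 0.08203125 <= 1, Kraft's inequality IS satisfied.
A prefix code with these lengths CAN exist.

Kraft sum = 0.08203125. Satisfied.


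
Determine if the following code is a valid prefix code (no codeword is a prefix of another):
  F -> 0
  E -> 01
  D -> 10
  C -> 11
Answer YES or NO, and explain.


Checking each pair (does one codeword prefix another?):
  F='0' vs E='01': prefix -- VIOLATION

NO -- this is NOT a valid prefix code. F (0) is a prefix of E (01).


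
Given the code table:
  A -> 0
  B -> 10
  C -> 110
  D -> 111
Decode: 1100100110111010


Decoding:
110 -> C
0 -> A
10 -> B
0 -> A
110 -> C
111 -> D
0 -> A
10 -> B


Result: CABACDAB


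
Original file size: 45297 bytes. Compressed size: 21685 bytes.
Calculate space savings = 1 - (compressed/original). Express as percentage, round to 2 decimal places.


ratio = compressed/original = 21685/45297 = 0.478729
savings = 1 - ratio = 1 - 0.478729 = 0.521271
as a percentage: 0.521271 * 100 = 52.13%

Space savings = 1 - 21685/45297 = 52.13%


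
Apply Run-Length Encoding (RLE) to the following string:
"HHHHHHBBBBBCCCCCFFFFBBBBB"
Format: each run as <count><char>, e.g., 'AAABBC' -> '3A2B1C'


Scanning runs left to right:
  i=0: run of 'H' x 6 -> '6H'
  i=6: run of 'B' x 5 -> '5B'
  i=11: run of 'C' x 5 -> '5C'
  i=16: run of 'F' x 4 -> '4F'
  i=20: run of 'B' x 5 -> '5B'

RLE = 6H5B5C4F5B


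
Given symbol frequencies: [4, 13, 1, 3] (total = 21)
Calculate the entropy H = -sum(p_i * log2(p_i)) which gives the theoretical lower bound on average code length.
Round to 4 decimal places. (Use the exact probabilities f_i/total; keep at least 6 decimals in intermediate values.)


Per-symbol terms -p_i * log2(p_i) with p_i = f_i/21:
  p = 4/21 = 0.190476: log2(p) = -2.392317, -p*log2(p) = 0.455680
  p = 13/21 = 0.619048: log2(p) = -0.691878, -p*log2(p) = 0.428305
  p = 1/21 = 0.047619: log2(p) = -4.392317, -p*log2(p) = 0.209158
  p = 3/21 = 0.142857: log2(p) = -2.807355, -p*log2(p) = 0.401051
H = 0.455680 + 0.428305 + 0.209158 + 0.401051 = 1.494194

H = 1.4942 bits/symbol


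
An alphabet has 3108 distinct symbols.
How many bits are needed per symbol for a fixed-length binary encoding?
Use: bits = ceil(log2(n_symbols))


log2(3108) = 11.6018
Bracket: 2^11 = 2048 < 3108 <= 2^12 = 4096
So ceil(log2(3108)) = 12

bits = ceil(log2(3108)) = ceil(11.6018) = 12 bits


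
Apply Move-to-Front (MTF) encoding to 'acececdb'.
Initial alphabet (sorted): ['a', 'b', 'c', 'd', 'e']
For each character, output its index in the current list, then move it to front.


MTF encoding:
'a': index 0 in ['a', 'b', 'c', 'd', 'e'] -> ['a', 'b', 'c', 'd', 'e']
'c': index 2 in ['a', 'b', 'c', 'd', 'e'] -> ['c', 'a', 'b', 'd', 'e']
'e': index 4 in ['c', 'a', 'b', 'd', 'e'] -> ['e', 'c', 'a', 'b', 'd']
'c': index 1 in ['e', 'c', 'a', 'b', 'd'] -> ['c', 'e', 'a', 'b', 'd']
'e': index 1 in ['c', 'e', 'a', 'b', 'd'] -> ['e', 'c', 'a', 'b', 'd']
'c': index 1 in ['e', 'c', 'a', 'b', 'd'] -> ['c', 'e', 'a', 'b', 'd']
'd': index 4 in ['c', 'e', 'a', 'b', 'd'] -> ['d', 'c', 'e', 'a', 'b']
'b': index 4 in ['d', 'c', 'e', 'a', 'b'] -> ['b', 'd', 'c', 'e', 'a']


Output: [0, 2, 4, 1, 1, 1, 4, 4]


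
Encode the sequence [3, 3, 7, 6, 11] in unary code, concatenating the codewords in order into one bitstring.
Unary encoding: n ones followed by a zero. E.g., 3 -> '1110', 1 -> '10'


Encode each number as n ones followed by a terminating 0:
  3 -> 1110 (4 bits)
  3 -> 1110 (4 bits)
  7 -> 11111110 (8 bits)
  6 -> 1111110 (7 bits)
  11 -> 111111111110 (12 bits)
Total length = 4 + 4 + 8 + 7 + 12 = 35 bits.

Unary([3, 3, 7, 6, 11]) = 11101110111111101111110111111111110 (35 bits)


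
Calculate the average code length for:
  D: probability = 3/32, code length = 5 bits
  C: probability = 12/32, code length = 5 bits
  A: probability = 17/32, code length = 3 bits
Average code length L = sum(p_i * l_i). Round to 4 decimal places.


Weighted contributions p_i * l_i:
  D: (3/32) * 5 = 15/32
  C: (12/32) * 5 = 60/32
  A: (17/32) * 3 = 51/32
Sum = (15 + 60 + 51)/32 = 126/32

L = 126/32 = 3.9375 bits/symbol


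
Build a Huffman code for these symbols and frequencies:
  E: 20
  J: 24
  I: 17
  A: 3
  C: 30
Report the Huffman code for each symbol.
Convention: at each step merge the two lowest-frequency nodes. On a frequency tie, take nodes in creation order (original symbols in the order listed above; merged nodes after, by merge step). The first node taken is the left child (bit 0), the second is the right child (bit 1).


Huffman tree construction:
Step 1: Merge A(3) + I(17) = 20
Step 2: Merge E(20) + (A+I)(20) = 40
Step 3: Merge J(24) + C(30) = 54
Step 4: Merge (E+(A+I))(40) + (J+C)(54) = 94
Read each symbol's code off the tree from the root (left child = 0, right child = 1).

Codes:
  E: 00 (length 2)
  J: 10 (length 2)
  I: 011 (length 3)
  A: 010 (length 3)
  C: 11 (length 2)
Average code length: 208/94 = 2.2128 bits/symbol


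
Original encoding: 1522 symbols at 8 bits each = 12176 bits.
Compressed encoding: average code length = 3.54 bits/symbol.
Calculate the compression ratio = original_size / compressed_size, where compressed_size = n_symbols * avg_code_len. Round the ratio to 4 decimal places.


original_size = n_symbols * orig_bits = 1522 * 8 = 12176 bits
compressed_size = n_symbols * avg_code_len = 1522 * 3.54 = 5387.88 bits
ratio = original_size / compressed_size = 12176 / 5387.88 = 2.2599

Compression ratio = 2.2599


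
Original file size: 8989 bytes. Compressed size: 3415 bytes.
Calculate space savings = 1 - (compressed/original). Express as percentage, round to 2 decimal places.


ratio = compressed/original = 3415/8989 = 0.379909
savings = 1 - ratio = 1 - 0.379909 = 0.620091
as a percentage: 0.620091 * 100 = 62.01%

Space savings = 1 - 3415/8989 = 62.01%


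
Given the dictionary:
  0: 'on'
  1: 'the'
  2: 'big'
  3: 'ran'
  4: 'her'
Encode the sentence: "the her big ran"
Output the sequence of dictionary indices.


Look up each word in the dictionary:
  'the' -> 1
  'her' -> 4
  'big' -> 2
  'ran' -> 3

Encoded: [1, 4, 2, 3]


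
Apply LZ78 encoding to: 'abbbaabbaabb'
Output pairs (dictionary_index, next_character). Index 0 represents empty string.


LZ78 encoding steps:
Dictionary: {0: ''}
Step 1: w='' (idx 0), next='a' -> output (0, 'a'), add 'a' as idx 1
Step 2: w='' (idx 0), next='b' -> output (0, 'b'), add 'b' as idx 2
Step 3: w='b' (idx 2), next='b' -> output (2, 'b'), add 'bb' as idx 3
Step 4: w='a' (idx 1), next='a' -> output (1, 'a'), add 'aa' as idx 4
Step 5: w='bb' (idx 3), next='a' -> output (3, 'a'), add 'bba' as idx 5
Step 6: w='a' (idx 1), next='b' -> output (1, 'b'), add 'ab' as idx 6
Step 7: w='b' (idx 2), end of input -> output (2, '')


Encoded: [(0, 'a'), (0, 'b'), (2, 'b'), (1, 'a'), (3, 'a'), (1, 'b'), (2, '')]


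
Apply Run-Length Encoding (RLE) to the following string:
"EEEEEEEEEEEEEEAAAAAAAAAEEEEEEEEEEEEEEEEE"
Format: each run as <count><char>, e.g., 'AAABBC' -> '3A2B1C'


Scanning runs left to right:
  i=0: run of 'E' x 14 -> '14E'
  i=14: run of 'A' x 9 -> '9A'
  i=23: run of 'E' x 17 -> '17E'

RLE = 14E9A17E


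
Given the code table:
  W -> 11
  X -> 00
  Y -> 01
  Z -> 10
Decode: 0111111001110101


Decoding:
01 -> Y
11 -> W
11 -> W
10 -> Z
01 -> Y
11 -> W
01 -> Y
01 -> Y


Result: YWWZYWYY


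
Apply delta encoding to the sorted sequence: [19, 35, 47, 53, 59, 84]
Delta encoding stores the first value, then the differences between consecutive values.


First value: 19
Deltas:
  35 - 19 = 16
  47 - 35 = 12
  53 - 47 = 6
  59 - 53 = 6
  84 - 59 = 25


Delta encoded: [19, 16, 12, 6, 6, 25]


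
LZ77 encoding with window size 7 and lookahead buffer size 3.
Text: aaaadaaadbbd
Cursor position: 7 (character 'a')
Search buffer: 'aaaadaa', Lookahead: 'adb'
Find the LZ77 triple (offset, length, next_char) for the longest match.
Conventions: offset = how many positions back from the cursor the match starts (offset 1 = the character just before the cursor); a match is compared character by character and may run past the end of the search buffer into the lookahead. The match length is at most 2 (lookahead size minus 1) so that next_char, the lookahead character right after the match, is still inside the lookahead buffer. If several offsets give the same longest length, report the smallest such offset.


Try each offset into the search buffer:
  offset=1 (pos 6, char 'a'): match length 1
  offset=2 (pos 5, char 'a'): match length 1
  offset=3 (pos 4, char 'd'): match length 0
  offset=4 (pos 3, char 'a'): match length 2
  offset=5 (pos 2, char 'a'): match length 1
  offset=6 (pos 1, char 'a'): match length 1
  offset=7 (pos 0, char 'a'): match length 1
Longest match has length 2 at offset 4.
next_char = character at position 7 + 2 = 9 -> 'b'

Best match: offset=4, length=2 (matching 'ad' starting at position 3)
LZ77 triple: (4, 2, 'b')


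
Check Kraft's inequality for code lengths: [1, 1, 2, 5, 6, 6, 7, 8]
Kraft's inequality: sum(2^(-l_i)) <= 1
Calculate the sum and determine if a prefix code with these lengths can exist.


Sum = 2^(-1) + 2^(-1) + 2^(-2) + 2^(-5) + 2^(-6) + 2^(-6) + 2^(-7) + 2^(-8)
    = 0.5 + 0.5 + 0.25 + 0.03125 + 0.015625 + 0.015625 + 0.0078125 + 0.00390625
    = 339/256 = 1.32421875
Since 1.32421875 > 1, Kraft's inequality is NOT satisfied.
A prefix code with these lengths CANNOT exist.

Kraft sum = 1.32421875. Not satisfied.


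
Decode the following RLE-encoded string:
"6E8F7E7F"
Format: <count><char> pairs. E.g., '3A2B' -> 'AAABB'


Expanding each <count><char> pair:
  6E -> 'EEEEEE'
  8F -> 'FFFFFFFF'
  7E -> 'EEEEEEE'
  7F -> 'FFFFFFF'

Decoded = EEEEEEFFFFFFFFEEEEEEEFFFFFFF


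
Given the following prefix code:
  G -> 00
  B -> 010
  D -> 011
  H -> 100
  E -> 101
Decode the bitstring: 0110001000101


Decoding step by step:
Bits 011 -> D
Bits 00 -> G
Bits 010 -> B
Bits 00 -> G
Bits 101 -> E


Decoded message: DGBGE


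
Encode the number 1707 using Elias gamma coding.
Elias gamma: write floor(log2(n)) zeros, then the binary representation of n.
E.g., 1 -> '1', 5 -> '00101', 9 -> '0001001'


num_bits = floor(log2(1707)) + 1 = 11
leading_zeros = num_bits - 1 = 10
binary(1707) = 11010101011

Elias gamma(1707) = '0000000000' + '11010101011' = 000000000011010101011 (21 bits)


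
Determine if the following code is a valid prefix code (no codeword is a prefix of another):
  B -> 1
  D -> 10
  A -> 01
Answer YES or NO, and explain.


Checking each pair (does one codeword prefix another?):
  B='1' vs D='10': prefix -- VIOLATION

NO -- this is NOT a valid prefix code. B (1) is a prefix of D (10).


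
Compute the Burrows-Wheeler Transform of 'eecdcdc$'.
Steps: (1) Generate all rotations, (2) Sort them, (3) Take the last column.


Rotations (sorted):
  0: $eecdcdc -> last char: c
  1: c$eecdcd -> last char: d
  2: cdc$eecd -> last char: d
  3: cdcdc$ee -> last char: e
  4: dc$eecdc -> last char: c
  5: dcdc$eec -> last char: c
  6: ecdcdc$e -> last char: e
  7: eecdcdc$ -> last char: $


BWT = cddecce$


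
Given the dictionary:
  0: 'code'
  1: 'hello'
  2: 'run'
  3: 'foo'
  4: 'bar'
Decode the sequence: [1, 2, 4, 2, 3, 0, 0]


Look up each index in the dictionary:
  1 -> 'hello'
  2 -> 'run'
  4 -> 'bar'
  2 -> 'run'
  3 -> 'foo'
  0 -> 'code'
  0 -> 'code'

Decoded: "hello run bar run foo code code"


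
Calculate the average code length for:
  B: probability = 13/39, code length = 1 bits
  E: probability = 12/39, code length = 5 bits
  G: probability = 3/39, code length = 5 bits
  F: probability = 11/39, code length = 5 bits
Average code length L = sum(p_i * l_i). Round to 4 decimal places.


Weighted contributions p_i * l_i:
  B: (13/39) * 1 = 13/39
  E: (12/39) * 5 = 60/39
  G: (3/39) * 5 = 15/39
  F: (11/39) * 5 = 55/39
Sum = (13 + 60 + 15 + 55)/39 = 143/39

L = 143/39 = 3.6667 bits/symbol


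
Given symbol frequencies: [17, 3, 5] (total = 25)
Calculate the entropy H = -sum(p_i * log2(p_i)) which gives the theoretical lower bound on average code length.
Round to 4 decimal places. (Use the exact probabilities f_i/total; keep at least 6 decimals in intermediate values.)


Per-symbol terms -p_i * log2(p_i) with p_i = f_i/25:
  p = 17/25 = 0.680000: log2(p) = -0.556393, -p*log2(p) = 0.378347
  p = 3/25 = 0.120000: log2(p) = -3.058894, -p*log2(p) = 0.367067
  p = 5/25 = 0.200000: log2(p) = -2.321928, -p*log2(p) = 0.464386
H = 0.378347 + 0.367067 + 0.464386 = 1.209800

H = 1.2098 bits/symbol


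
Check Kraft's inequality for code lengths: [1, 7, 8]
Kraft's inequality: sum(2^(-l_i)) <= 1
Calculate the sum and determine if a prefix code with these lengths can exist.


Sum = 2^(-1) + 2^(-7) + 2^(-8)
    = 0.5 + 0.0078125 + 0.00390625
    = 131/256 = 0.51171875
Since 0.51171875 <= 1, Kraft's inequality IS satisfied.
A prefix code with these lengths CAN exist.

Kraft sum = 0.51171875. Satisfied.


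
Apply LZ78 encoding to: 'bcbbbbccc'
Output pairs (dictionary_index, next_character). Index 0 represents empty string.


LZ78 encoding steps:
Dictionary: {0: ''}
Step 1: w='' (idx 0), next='b' -> output (0, 'b'), add 'b' as idx 1
Step 2: w='' (idx 0), next='c' -> output (0, 'c'), add 'c' as idx 2
Step 3: w='b' (idx 1), next='b' -> output (1, 'b'), add 'bb' as idx 3
Step 4: w='bb' (idx 3), next='c' -> output (3, 'c'), add 'bbc' as idx 4
Step 5: w='c' (idx 2), next='c' -> output (2, 'c'), add 'cc' as idx 5


Encoded: [(0, 'b'), (0, 'c'), (1, 'b'), (3, 'c'), (2, 'c')]


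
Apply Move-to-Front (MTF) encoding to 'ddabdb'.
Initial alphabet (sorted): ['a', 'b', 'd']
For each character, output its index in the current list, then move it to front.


MTF encoding:
'd': index 2 in ['a', 'b', 'd'] -> ['d', 'a', 'b']
'd': index 0 in ['d', 'a', 'b'] -> ['d', 'a', 'b']
'a': index 1 in ['d', 'a', 'b'] -> ['a', 'd', 'b']
'b': index 2 in ['a', 'd', 'b'] -> ['b', 'a', 'd']
'd': index 2 in ['b', 'a', 'd'] -> ['d', 'b', 'a']
'b': index 1 in ['d', 'b', 'a'] -> ['b', 'd', 'a']


Output: [2, 0, 1, 2, 2, 1]


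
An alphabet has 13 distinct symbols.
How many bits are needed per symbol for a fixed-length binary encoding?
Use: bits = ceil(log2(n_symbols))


log2(13) = 3.7004
Bracket: 2^3 = 8 < 13 <= 2^4 = 16
So ceil(log2(13)) = 4

bits = ceil(log2(13)) = ceil(3.7004) = 4 bits


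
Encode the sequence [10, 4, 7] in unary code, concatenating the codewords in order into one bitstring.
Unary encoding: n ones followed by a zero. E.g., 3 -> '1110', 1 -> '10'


Encode each number as n ones followed by a terminating 0:
  10 -> 11111111110 (11 bits)
  4 -> 11110 (5 bits)
  7 -> 11111110 (8 bits)
Total length = 11 + 5 + 8 = 24 bits.

Unary([10, 4, 7]) = 111111111101111011111110 (24 bits)


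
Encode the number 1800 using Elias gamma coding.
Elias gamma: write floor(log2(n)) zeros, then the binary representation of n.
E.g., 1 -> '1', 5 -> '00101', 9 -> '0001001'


num_bits = floor(log2(1800)) + 1 = 11
leading_zeros = num_bits - 1 = 10
binary(1800) = 11100001000

Elias gamma(1800) = '0000000000' + '11100001000' = 000000000011100001000 (21 bits)


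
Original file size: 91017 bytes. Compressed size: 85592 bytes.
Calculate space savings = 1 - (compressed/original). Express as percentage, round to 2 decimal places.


ratio = compressed/original = 85592/91017 = 0.940396
savings = 1 - ratio = 1 - 0.940396 = 0.059604
as a percentage: 0.059604 * 100 = 5.96%

Space savings = 1 - 85592/91017 = 5.96%


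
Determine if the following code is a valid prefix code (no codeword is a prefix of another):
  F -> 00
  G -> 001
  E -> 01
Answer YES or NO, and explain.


Checking each pair (does one codeword prefix another?):
  F='00' vs G='001': prefix -- VIOLATION

NO -- this is NOT a valid prefix code. F (00) is a prefix of G (001).


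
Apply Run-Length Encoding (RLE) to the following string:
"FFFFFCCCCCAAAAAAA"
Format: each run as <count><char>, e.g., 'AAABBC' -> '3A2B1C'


Scanning runs left to right:
  i=0: run of 'F' x 5 -> '5F'
  i=5: run of 'C' x 5 -> '5C'
  i=10: run of 'A' x 7 -> '7A'

RLE = 5F5C7A


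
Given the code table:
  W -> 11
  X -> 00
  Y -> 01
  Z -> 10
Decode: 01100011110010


Decoding:
01 -> Y
10 -> Z
00 -> X
11 -> W
11 -> W
00 -> X
10 -> Z


Result: YZXWWXZ


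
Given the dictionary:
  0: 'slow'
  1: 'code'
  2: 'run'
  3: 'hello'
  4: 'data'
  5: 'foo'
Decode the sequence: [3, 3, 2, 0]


Look up each index in the dictionary:
  3 -> 'hello'
  3 -> 'hello'
  2 -> 'run'
  0 -> 'slow'

Decoded: "hello hello run slow"


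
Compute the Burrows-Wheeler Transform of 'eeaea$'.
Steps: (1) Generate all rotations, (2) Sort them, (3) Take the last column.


Rotations (sorted):
  0: $eeaea -> last char: a
  1: a$eeae -> last char: e
  2: aea$ee -> last char: e
  3: ea$eea -> last char: a
  4: eaea$e -> last char: e
  5: eeaea$ -> last char: $


BWT = aeeae$


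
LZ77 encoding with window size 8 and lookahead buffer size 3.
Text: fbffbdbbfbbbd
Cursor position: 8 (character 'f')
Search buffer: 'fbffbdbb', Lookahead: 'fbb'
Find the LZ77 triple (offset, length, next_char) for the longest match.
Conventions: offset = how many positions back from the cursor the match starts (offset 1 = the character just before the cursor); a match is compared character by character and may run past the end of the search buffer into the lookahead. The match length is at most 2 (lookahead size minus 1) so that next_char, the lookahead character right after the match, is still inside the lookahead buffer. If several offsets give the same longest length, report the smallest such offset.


Try each offset into the search buffer:
  offset=1 (pos 7, char 'b'): match length 0
  offset=2 (pos 6, char 'b'): match length 0
  offset=3 (pos 5, char 'd'): match length 0
  offset=4 (pos 4, char 'b'): match length 0
  offset=5 (pos 3, char 'f'): match length 2
  offset=6 (pos 2, char 'f'): match length 1
  offset=7 (pos 1, char 'b'): match length 0
  offset=8 (pos 0, char 'f'): match length 2
Longest match has length 2, found at offsets 5, 8; take the smallest, offset 5.
next_char = character at position 8 + 2 = 10 -> 'b'

Best match: offset=5, length=2 (matching 'fb' starting at position 3)
LZ77 triple: (5, 2, 'b')


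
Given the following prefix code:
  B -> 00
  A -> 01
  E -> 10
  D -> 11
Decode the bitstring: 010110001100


Decoding step by step:
Bits 01 -> A
Bits 01 -> A
Bits 10 -> E
Bits 00 -> B
Bits 11 -> D
Bits 00 -> B


Decoded message: AAEBDB


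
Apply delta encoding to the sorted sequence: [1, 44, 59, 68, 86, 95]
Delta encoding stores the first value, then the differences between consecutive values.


First value: 1
Deltas:
  44 - 1 = 43
  59 - 44 = 15
  68 - 59 = 9
  86 - 68 = 18
  95 - 86 = 9


Delta encoded: [1, 43, 15, 9, 18, 9]


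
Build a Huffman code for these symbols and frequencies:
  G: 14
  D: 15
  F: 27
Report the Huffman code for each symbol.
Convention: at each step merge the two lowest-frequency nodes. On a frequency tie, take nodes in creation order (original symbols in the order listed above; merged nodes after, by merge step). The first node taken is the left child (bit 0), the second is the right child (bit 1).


Huffman tree construction:
Step 1: Merge G(14) + D(15) = 29
Step 2: Merge F(27) + (G+D)(29) = 56
Read each symbol's code off the tree from the root (left child = 0, right child = 1).

Codes:
  G: 10 (length 2)
  D: 11 (length 2)
  F: 0 (length 1)
Average code length: 85/56 = 1.5179 bits/symbol


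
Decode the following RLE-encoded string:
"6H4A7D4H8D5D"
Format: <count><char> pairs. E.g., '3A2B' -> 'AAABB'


Expanding each <count><char> pair:
  6H -> 'HHHHHH'
  4A -> 'AAAA'
  7D -> 'DDDDDDD'
  4H -> 'HHHH'
  8D -> 'DDDDDDDD'
  5D -> 'DDDDD'

Decoded = HHHHHHAAAADDDDDDDHHHHDDDDDDDDDDDDD


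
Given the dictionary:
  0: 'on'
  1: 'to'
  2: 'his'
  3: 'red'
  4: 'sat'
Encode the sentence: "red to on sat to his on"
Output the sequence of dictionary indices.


Look up each word in the dictionary:
  'red' -> 3
  'to' -> 1
  'on' -> 0
  'sat' -> 4
  'to' -> 1
  'his' -> 2
  'on' -> 0

Encoded: [3, 1, 0, 4, 1, 2, 0]


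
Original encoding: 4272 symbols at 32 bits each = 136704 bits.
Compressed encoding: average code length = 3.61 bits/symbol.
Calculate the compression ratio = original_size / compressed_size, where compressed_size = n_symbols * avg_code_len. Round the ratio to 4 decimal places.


original_size = n_symbols * orig_bits = 4272 * 32 = 136704 bits
compressed_size = n_symbols * avg_code_len = 4272 * 3.61 = 15421.92 bits
ratio = original_size / compressed_size = 136704 / 15421.92 = 8.8643

Compression ratio = 8.8643


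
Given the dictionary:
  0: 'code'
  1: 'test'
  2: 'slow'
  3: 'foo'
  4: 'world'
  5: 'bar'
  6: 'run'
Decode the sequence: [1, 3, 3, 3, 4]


Look up each index in the dictionary:
  1 -> 'test'
  3 -> 'foo'
  3 -> 'foo'
  3 -> 'foo'
  4 -> 'world'

Decoded: "test foo foo foo world"


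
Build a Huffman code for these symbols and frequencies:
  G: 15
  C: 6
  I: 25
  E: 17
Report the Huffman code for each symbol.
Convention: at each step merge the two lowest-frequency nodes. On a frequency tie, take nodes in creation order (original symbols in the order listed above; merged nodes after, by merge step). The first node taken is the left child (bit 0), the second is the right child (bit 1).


Huffman tree construction:
Step 1: Merge C(6) + G(15) = 21
Step 2: Merge E(17) + (C+G)(21) = 38
Step 3: Merge I(25) + (E+(C+G))(38) = 63
Read each symbol's code off the tree from the root (left child = 0, right child = 1).

Codes:
  G: 111 (length 3)
  C: 110 (length 3)
  I: 0 (length 1)
  E: 10 (length 2)
Average code length: 122/63 = 1.9365 bits/symbol


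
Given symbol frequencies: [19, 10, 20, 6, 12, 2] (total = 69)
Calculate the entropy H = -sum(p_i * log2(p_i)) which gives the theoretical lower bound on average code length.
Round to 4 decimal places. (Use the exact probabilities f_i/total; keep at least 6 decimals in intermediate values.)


Per-symbol terms -p_i * log2(p_i) with p_i = f_i/69:
  p = 19/69 = 0.275362: log2(p) = -1.860597, -p*log2(p) = 0.512338
  p = 10/69 = 0.144928: log2(p) = -2.786596, -p*log2(p) = 0.403855
  p = 20/69 = 0.289855: log2(p) = -1.786596, -p*log2(p) = 0.517854
  p = 6/69 = 0.086957: log2(p) = -3.523562, -p*log2(p) = 0.306397
  p = 12/69 = 0.173913: log2(p) = -2.523562, -p*log2(p) = 0.438880
  p = 2/69 = 0.028986: log2(p) = -5.108524, -p*log2(p) = 0.148073
H = 0.512338 + 0.403855 + 0.517854 + 0.306397 + 0.438880 + 0.148073 = 2.327397

H = 2.3274 bits/symbol


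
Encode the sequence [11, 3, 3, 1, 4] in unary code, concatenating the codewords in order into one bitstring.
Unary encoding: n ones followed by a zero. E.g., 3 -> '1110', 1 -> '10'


Encode each number as n ones followed by a terminating 0:
  11 -> 111111111110 (12 bits)
  3 -> 1110 (4 bits)
  3 -> 1110 (4 bits)
  1 -> 10 (2 bits)
  4 -> 11110 (5 bits)
Total length = 12 + 4 + 4 + 2 + 5 = 27 bits.

Unary([11, 3, 3, 1, 4]) = 111111111110111011101011110 (27 bits)


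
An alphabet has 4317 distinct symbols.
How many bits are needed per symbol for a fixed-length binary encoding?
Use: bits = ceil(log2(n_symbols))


log2(4317) = 12.0758
Bracket: 2^12 = 4096 < 4317 <= 2^13 = 8192
So ceil(log2(4317)) = 13

bits = ceil(log2(4317)) = ceil(12.0758) = 13 bits


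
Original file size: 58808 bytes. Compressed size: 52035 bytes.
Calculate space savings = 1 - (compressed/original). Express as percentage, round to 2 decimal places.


ratio = compressed/original = 52035/58808 = 0.884829
savings = 1 - ratio = 1 - 0.884829 = 0.115171
as a percentage: 0.115171 * 100 = 11.52%

Space savings = 1 - 52035/58808 = 11.52%


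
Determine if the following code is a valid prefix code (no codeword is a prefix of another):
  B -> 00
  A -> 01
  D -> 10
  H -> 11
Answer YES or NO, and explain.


Checking each pair (does one codeword prefix another?):
  B='00' vs A='01': no prefix
  B='00' vs D='10': no prefix
  B='00' vs H='11': no prefix
  A='01' vs B='00': no prefix
  A='01' vs D='10': no prefix
  A='01' vs H='11': no prefix
  D='10' vs B='00': no prefix
  D='10' vs A='01': no prefix
  D='10' vs H='11': no prefix
  H='11' vs B='00': no prefix
  H='11' vs A='01': no prefix
  H='11' vs D='10': no prefix
No violation found over all pairs.

YES -- this is a valid prefix code. No codeword is a prefix of any other codeword.


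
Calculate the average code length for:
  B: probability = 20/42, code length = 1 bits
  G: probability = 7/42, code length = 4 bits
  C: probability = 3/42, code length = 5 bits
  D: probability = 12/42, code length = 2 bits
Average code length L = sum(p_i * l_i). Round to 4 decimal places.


Weighted contributions p_i * l_i:
  B: (20/42) * 1 = 20/42
  G: (7/42) * 4 = 28/42
  C: (3/42) * 5 = 15/42
  D: (12/42) * 2 = 24/42
Sum = (20 + 28 + 15 + 24)/42 = 87/42

L = 87/42 = 2.0714 bits/symbol


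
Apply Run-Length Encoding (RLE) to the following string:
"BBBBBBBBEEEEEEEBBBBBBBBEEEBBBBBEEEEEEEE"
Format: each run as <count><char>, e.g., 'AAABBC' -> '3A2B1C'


Scanning runs left to right:
  i=0: run of 'B' x 8 -> '8B'
  i=8: run of 'E' x 7 -> '7E'
  i=15: run of 'B' x 8 -> '8B'
  i=23: run of 'E' x 3 -> '3E'
  i=26: run of 'B' x 5 -> '5B'
  i=31: run of 'E' x 8 -> '8E'

RLE = 8B7E8B3E5B8E
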